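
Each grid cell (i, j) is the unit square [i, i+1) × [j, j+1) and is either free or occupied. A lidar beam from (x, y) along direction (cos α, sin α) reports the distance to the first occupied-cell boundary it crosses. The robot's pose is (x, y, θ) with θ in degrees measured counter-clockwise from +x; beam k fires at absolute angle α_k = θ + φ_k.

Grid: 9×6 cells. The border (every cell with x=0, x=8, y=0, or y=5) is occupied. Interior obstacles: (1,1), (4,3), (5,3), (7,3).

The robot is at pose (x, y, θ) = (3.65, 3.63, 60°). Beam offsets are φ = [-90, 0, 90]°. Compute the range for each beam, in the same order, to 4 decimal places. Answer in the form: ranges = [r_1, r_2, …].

ranges = [0.4041, 1.5819, 2.7400]

beam 1: φ=-90°, α=330°
  dir = (cos 330°, sin 330°) = (0.8660, -0.5000); from cell (3,3)
  next x-line at t=0.4041, next y-line at t=1.2600; Δt_x=1.1547, Δt_y=2.0000
    x: enter (4,3) at t=0.4041 ← occupied
  → r_1 = 0.4041
beam 2: φ=0°, α=60°
  dir = (cos 60°, sin 60°) = (0.5000, 0.8660); from cell (3,3)
  next x-line at t=0.7000, next y-line at t=0.4272; Δt_x=2.0000, Δt_y=1.1547
    y: enter (3,4) at t=0.4272
    x: enter (4,4) at t=0.7000
    y: enter (4,5) at t=1.5819 ← occupied
  → r_2 = 1.5819
beam 3: φ=90°, α=150°
  dir = (cos 150°, sin 150°) = (-0.8660, 0.5000); from cell (3,3)
  next x-line at t=0.7506, next y-line at t=0.7400; Δt_x=1.1547, Δt_y=2.0000
    y: enter (3,4) at t=0.7400
    x: enter (2,4) at t=0.7506
    x: enter (1,4) at t=1.9053
    y: enter (1,5) at t=2.7400 ← occupied
  → r_3 = 2.7400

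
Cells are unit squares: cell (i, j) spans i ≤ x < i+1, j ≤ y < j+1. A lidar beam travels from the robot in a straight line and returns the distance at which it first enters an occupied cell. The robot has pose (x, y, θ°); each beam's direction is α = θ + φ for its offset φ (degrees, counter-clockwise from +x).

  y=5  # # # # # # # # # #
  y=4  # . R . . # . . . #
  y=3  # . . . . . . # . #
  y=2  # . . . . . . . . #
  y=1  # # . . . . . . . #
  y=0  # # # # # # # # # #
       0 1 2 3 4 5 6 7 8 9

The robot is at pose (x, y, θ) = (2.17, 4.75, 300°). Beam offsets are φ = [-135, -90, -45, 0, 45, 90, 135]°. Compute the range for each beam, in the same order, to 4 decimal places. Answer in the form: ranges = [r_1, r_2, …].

beam 1: φ=-135°, α=165°
  cosα=-0.9659 sinα=0.2588 | (2,4) | tMaxX 0.1760 tMaxY 0.9659 | tΔX 1.0353 tΔY 3.8637
    t=0.1760 [x] (1,4)
    t=0.9659 [y] (1,5) — stop
  → r_1 = 0.9659
beam 2: φ=-90°, α=210°
  cosα=-0.8660 sinα=-0.5000 | (2,4) | tMaxX 0.1963 tMaxY 1.5000 | tΔX 1.1547 tΔY 2.0000
    t=0.1963 [x] (1,4)
    t=1.3510 [x] (0,4) — stop
  → r_2 = 1.3510
beam 3: φ=-45°, α=255°
  cosα=-0.2588 sinα=-0.9659 | (2,4) | tMaxX 0.6568 tMaxY 0.7765 | tΔX 3.8637 tΔY 1.0353
    t=0.6568 [x] (1,4)
    t=0.7765 [y] (1,3)
    t=1.8117 [y] (1,2)
    t=2.8470 [y] (1,1) — stop
  → r_3 = 2.8470
beam 4: φ=0°, α=300°
  cosα=0.5000 sinα=-0.8660 | (2,4) | tMaxX 1.6600 tMaxY 0.8660 | tΔX 2.0000 tΔY 1.1547
    t=0.8660 [y] (2,3)
    t=1.6600 [x] (3,3)
    t=2.0207 [y] (3,2)
    t=3.1754 [y] (3,1)
    t=3.6600 [x] (4,1)
    t=4.3301 [y] (4,0) — stop
  → r_4 = 4.3301
beam 5: φ=45°, α=345°
  cosα=0.9659 sinα=-0.2588 | (2,4) | tMaxX 0.8593 tMaxY 2.8978 | tΔX 1.0353 tΔY 3.8637
    t=0.8593 [x] (3,4)
    t=1.8946 [x] (4,4)
    t=2.8978 [y] (4,3)
    t=2.9298 [x] (5,3)
    t=3.9651 [x] (6,3)
    t=5.0004 [x] (7,3) — stop
  → r_5 = 5.0004
beam 6: φ=90°, α=30°
  cosα=0.8660 sinα=0.5000 | (2,4) | tMaxX 0.9584 tMaxY 0.5000 | tΔX 1.1547 tΔY 2.0000
    t=0.5000 [y] (2,5) — stop
  → r_6 = 0.5000
beam 7: φ=135°, α=75°
  cosα=0.2588 sinα=0.9659 | (2,4) | tMaxX 3.2069 tMaxY 0.2588 | tΔX 3.8637 tΔY 1.0353
    t=0.2588 [y] (2,5) — stop
  → r_7 = 0.2588

ranges = [0.9659, 1.3510, 2.8470, 4.3301, 5.0004, 0.5000, 0.2588]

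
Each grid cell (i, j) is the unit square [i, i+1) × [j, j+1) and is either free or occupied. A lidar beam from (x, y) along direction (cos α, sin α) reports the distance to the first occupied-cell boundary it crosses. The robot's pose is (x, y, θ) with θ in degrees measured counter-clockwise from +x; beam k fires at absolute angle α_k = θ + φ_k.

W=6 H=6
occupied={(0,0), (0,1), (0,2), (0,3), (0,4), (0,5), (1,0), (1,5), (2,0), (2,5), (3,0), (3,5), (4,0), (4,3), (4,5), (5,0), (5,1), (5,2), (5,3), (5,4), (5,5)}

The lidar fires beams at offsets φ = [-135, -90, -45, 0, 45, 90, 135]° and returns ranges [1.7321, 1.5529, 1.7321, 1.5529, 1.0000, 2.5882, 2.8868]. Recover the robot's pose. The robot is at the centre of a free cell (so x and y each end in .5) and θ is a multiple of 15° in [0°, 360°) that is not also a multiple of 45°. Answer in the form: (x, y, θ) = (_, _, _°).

(x, y, θ) = (3.5, 2.5, 15°)

Enumerate (i+0.5, j+0.5, θ) over the 15 free cells and 16 admissible headings. For each, cast all 7 beams and compare to the given ranges.
  (1.5, 3.5, 210°): beam 1 = 1.5529 ≠ 1.7321 ✗
  (4.5, 4.5, 15°): beam 1 = 0.5774 ≠ 1.7321 ✗
  (1.5, 4.5, 120°): beam 1 = 2.5882 ≠ 1.7321 ✗
  (3.5, 3.5, 285°): beam 1 = 2.8868 ≠ 1.7321 ✗
  …
  (3.5, 2.5, 15°): r_1=1.7321, r_2=1.5529, r_3=1.7321, r_4=1.5529, r_5=1.0000, r_6=2.5882, r_7=2.8868 — all match ✓
No second candidate reproduces the full scan.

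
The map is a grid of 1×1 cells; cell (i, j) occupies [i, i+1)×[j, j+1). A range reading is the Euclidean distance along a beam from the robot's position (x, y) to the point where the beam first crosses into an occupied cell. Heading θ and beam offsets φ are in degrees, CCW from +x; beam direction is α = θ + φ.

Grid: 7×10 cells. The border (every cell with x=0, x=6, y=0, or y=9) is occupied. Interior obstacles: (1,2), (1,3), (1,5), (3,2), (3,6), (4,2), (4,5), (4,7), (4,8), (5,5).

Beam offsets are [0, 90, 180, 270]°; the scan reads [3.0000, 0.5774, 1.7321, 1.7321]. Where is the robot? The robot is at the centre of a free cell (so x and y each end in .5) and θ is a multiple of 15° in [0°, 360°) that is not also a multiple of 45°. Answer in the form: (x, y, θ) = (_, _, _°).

Enumerate (i+0.5, j+0.5, θ) over the 30 free cells and 16 admissible headings. For each, cast all 4 beams and compare to the given ranges.
  (2.5, 6.5, 240°): beam 1 = 1.0000 ≠ 3.0000 ✗
  (3.5, 1.5, 75°): beam 1 = 0.5176 ≠ 3.0000 ✗
  (3.5, 1.5, 30°): beam 1 = 1.0000 ≠ 3.0000 ✗
  (2.5, 7.5, 285°): beam 1 = 4.6587 ≠ 3.0000 ✗
  …
  (4.5, 3.5, 150°): r_1=3.0000, r_2=0.5774, r_3=1.7321, r_4=1.7321 — all match ✓
Unique over the lattice → pose = (4.5, 3.5, 150°).

(x, y, θ) = (4.5, 3.5, 150°)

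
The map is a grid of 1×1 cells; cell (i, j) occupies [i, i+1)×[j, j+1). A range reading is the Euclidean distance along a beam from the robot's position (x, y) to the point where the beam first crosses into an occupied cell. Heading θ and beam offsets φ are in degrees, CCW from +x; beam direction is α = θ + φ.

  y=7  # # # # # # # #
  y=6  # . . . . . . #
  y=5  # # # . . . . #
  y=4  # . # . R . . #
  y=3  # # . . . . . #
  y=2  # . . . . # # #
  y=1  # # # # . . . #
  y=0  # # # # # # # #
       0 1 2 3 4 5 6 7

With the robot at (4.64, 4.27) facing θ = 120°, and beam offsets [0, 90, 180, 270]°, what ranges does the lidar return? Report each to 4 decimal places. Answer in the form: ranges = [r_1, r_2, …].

ranges = [3.1523, 4.2031, 1.4665, 2.7251]

beam 1: φ=0°, α=120°
  cosα=-0.5000 sinα=0.8660 | (4,4) | tMaxX 1.2800 tMaxY 0.8429 | tΔX 2.0000 tΔY 1.1547
    t=0.8429 [y] (4,5)
    t=1.2800 [x] (3,5)
    t=1.9976 [y] (3,6)
    t=3.1523 [y] (3,7) — stop
  → r_1 = 3.1523
beam 2: φ=90°, α=210°
  cosα=-0.8660 sinα=-0.5000 | (4,4) | tMaxX 0.7390 tMaxY 0.5400 | tΔX 1.1547 tΔY 2.0000
    t=0.5400 [y] (4,3)
    t=0.7390 [x] (3,3)
    t=1.8937 [x] (2,3)
    t=2.5400 [y] (2,2)
    t=3.0484 [x] (1,2)
    t=4.2031 [x] (0,2) — stop
  → r_2 = 4.2031
beam 3: φ=180°, α=300°
  cosα=0.5000 sinα=-0.8660 | (4,4) | tMaxX 0.7200 tMaxY 0.3118 | tΔX 2.0000 tΔY 1.1547
    t=0.3118 [y] (4,3)
    t=0.7200 [x] (5,3)
    t=1.4665 [y] (5,2) — stop
  → r_3 = 1.4665
beam 4: φ=270°, α=30°
  cosα=0.8660 sinα=0.5000 | (4,4) | tMaxX 0.4157 tMaxY 1.4600 | tΔX 1.1547 tΔY 2.0000
    t=0.4157 [x] (5,4)
    t=1.4600 [y] (5,5)
    t=1.5704 [x] (6,5)
    t=2.7251 [x] (7,5) — stop
  → r_4 = 2.7251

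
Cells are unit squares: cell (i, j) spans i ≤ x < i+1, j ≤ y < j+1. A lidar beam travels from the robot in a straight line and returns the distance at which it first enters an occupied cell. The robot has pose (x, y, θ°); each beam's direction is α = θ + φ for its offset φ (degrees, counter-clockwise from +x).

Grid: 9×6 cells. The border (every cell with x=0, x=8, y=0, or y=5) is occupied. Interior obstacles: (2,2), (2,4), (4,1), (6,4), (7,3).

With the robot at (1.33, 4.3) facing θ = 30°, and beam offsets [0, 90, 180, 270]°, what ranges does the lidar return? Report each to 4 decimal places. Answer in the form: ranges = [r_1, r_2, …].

ranges = [0.7736, 0.6600, 0.3811, 1.5011]

beam 1: φ=0°, α=30°
  dir = (cos 30°, sin 30°) = (0.8660, 0.5000); from cell (1,4)
  next x-line at t=0.7736, next y-line at t=1.4000; Δt_x=1.1547, Δt_y=2.0000
    x: enter (2,4) at t=0.7736 ← occupied
  → r_1 = 0.7736
beam 2: φ=90°, α=120°
  dir = (cos 120°, sin 120°) = (-0.5000, 0.8660); from cell (1,4)
  next x-line at t=0.6600, next y-line at t=0.8083; Δt_x=2.0000, Δt_y=1.1547
    x: enter (0,4) at t=0.6600 ← occupied
  → r_2 = 0.6600
beam 3: φ=180°, α=210°
  dir = (cos 210°, sin 210°) = (-0.8660, -0.5000); from cell (1,4)
  next x-line at t=0.3811, next y-line at t=0.6000; Δt_x=1.1547, Δt_y=2.0000
    x: enter (0,4) at t=0.3811 ← occupied
  → r_3 = 0.3811
beam 4: φ=270°, α=300°
  dir = (cos 300°, sin 300°) = (0.5000, -0.8660); from cell (1,4)
  next x-line at t=1.3400, next y-line at t=0.3464; Δt_x=2.0000, Δt_y=1.1547
    y: enter (1,3) at t=0.3464
    x: enter (2,3) at t=1.3400
    y: enter (2,2) at t=1.5011 ← occupied
  → r_4 = 1.5011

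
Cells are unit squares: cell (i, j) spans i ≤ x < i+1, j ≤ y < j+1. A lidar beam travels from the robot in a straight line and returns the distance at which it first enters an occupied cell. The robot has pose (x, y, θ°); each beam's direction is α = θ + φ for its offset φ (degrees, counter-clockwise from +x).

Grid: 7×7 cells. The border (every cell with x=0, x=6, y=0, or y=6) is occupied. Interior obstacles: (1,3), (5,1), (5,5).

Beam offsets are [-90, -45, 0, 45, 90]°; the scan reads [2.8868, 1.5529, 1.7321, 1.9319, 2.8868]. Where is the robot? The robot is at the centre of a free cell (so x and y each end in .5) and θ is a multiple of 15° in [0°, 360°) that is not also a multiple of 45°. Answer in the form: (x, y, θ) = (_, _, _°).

Candidates: 22 free-cell centres × 16 headings = 352 poses. Raycast each; keep the one whose scan matches to 4 dp.
  (4.5, 2.5, 120°): beam 1 = 1.7321 ≠ 2.8868 ✗
  (2.5, 4.5, 150°): beam 1 = 1.7321 ≠ 2.8868 ✗
  (5.5, 2.5, 15°): beam 1 = 0.5176 ≠ 2.8868 ✗
  …
  (3.5, 2.5, 300°): r_1=2.8868, r_2=1.5529, r_3=1.7321, r_4=1.9319, r_5=2.8868 — all match ✓
Unique over the lattice → pose = (3.5, 2.5, 300°).

(x, y, θ) = (3.5, 2.5, 300°)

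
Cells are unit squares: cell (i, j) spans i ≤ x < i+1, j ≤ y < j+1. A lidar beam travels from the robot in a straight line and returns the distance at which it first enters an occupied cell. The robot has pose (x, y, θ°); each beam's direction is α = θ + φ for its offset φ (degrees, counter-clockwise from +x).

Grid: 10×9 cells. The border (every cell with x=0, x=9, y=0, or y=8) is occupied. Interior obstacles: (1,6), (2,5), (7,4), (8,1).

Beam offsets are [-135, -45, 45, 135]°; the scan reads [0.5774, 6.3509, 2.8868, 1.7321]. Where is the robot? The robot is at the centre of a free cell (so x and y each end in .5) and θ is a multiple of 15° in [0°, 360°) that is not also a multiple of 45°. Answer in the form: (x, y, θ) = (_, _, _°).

Candidates: 52 free-cell centres × 16 headings = 832 poses. Raycast each; keep the one whose scan matches to 4 dp.
  (8.5, 5.5, 255°): beam 1 = 2.8868 ≠ 0.5774 ✗
  (1.5, 3.5, 285°): beam 2 = 1.0000 ≠ 6.3509 ✗
  (2.5, 6.5, 210°): beam 1 = 1.5529 ≠ 0.5774 ✗
  (5.5, 6.5, 330°): beam 1 = 2.5882 ≠ 0.5774 ✗
  (5.5, 5.5, 165°): beam 1 = 4.0415 ≠ 0.5774 ✗
  …
  (7.5, 3.5, 195°): r_1=0.5774, r_2=6.3509, r_3=2.8868, r_4=1.7321 — all match ✓
Only this pose fits every beam.

(x, y, θ) = (7.5, 3.5, 195°)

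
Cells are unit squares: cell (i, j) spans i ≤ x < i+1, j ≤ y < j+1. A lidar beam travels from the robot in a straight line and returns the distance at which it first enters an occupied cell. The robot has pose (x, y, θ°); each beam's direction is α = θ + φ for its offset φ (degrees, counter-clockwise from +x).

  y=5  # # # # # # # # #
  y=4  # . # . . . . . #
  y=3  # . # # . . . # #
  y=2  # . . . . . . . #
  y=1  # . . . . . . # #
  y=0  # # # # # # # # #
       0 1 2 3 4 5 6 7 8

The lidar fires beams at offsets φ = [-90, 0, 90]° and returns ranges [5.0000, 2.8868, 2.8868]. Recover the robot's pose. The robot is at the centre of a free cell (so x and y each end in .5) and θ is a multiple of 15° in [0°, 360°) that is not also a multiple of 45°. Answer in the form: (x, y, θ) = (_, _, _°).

(x, y, θ) = (5.5, 3.5, 300°)

The pose lattice has 23·16 = 368 candidates. Test each by forward raycasting.
  (5.5, 2.5, 240°): beam 1 = 1.7321 ≠ 5.0000 ✗
  (6.5, 2.5, 240°): beam 1 = 2.8868 ≠ 5.0000 ✗
  (6.5, 3.5, 210°): beam 1 = 1.7321 ≠ 5.0000 ✗
  …
  (5.5, 3.5, 300°): r_1=5.0000, r_2=2.8868, r_3=2.8868 — all match ✓
Only this pose fits every beam.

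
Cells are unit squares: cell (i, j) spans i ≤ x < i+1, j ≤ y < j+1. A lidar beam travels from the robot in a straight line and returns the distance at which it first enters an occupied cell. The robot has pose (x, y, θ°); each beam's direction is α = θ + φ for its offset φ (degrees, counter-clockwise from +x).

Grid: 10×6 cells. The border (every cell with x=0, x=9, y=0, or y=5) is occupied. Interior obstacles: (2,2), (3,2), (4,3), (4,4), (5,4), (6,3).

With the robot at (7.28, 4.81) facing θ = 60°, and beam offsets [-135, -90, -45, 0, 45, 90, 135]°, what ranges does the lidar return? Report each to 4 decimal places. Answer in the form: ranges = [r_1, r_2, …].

beam 1: φ=-135°, α=285°
  cosα=0.2588 sinα=-0.9659 | (7,4) | tMaxX 2.7819 tMaxY 0.8386 | tΔX 3.8637 tΔY 1.0353
    t=0.8386 [y] (7,3)
    t=1.8738 [y] (7,2)
    t=2.7819 [x] (8,2)
    t=2.9091 [y] (8,1)
    t=3.9444 [y] (8,0) — stop
  → r_1 = 3.9444
beam 2: φ=-90°, α=330°
  cosα=0.8660 sinα=-0.5000 | (7,4) | tMaxX 0.8314 tMaxY 1.6200 | tΔX 1.1547 tΔY 2.0000
    t=0.8314 [x] (8,4)
    t=1.6200 [y] (8,3)
    t=1.9861 [x] (9,3) — stop
  → r_2 = 1.9861
beam 3: φ=-45°, α=15°
  cosα=0.9659 sinα=0.2588 | (7,4) | tMaxX 0.7454 tMaxY 0.7341 | tΔX 1.0353 tΔY 3.8637
    t=0.7341 [y] (7,5) — stop
  → r_3 = 0.7341
beam 4: φ=0°, α=60°
  cosα=0.5000 sinα=0.8660 | (7,4) | tMaxX 1.4400 tMaxY 0.2194 | tΔX 2.0000 tΔY 1.1547
    t=0.2194 [y] (7,5) — stop
  → r_4 = 0.2194
beam 5: φ=45°, α=105°
  cosα=-0.2588 sinα=0.9659 | (7,4) | tMaxX 1.0818 tMaxY 0.1967 | tΔX 3.8637 tΔY 1.0353
    t=0.1967 [y] (7,5) — stop
  → r_5 = 0.1967
beam 6: φ=90°, α=150°
  cosα=-0.8660 sinα=0.5000 | (7,4) | tMaxX 0.3233 tMaxY 0.3800 | tΔX 1.1547 tΔY 2.0000
    t=0.3233 [x] (6,4)
    t=0.3800 [y] (6,5) — stop
  → r_6 = 0.3800
beam 7: φ=135°, α=195°
  cosα=-0.9659 sinα=-0.2588 | (7,4) | tMaxX 0.2899 tMaxY 3.1296 | tΔX 1.0353 tΔY 3.8637
    t=0.2899 [x] (6,4)
    t=1.3252 [x] (5,4) — stop
  → r_7 = 1.3252

ranges = [3.9444, 1.9861, 0.7341, 0.2194, 0.1967, 0.3800, 1.3252]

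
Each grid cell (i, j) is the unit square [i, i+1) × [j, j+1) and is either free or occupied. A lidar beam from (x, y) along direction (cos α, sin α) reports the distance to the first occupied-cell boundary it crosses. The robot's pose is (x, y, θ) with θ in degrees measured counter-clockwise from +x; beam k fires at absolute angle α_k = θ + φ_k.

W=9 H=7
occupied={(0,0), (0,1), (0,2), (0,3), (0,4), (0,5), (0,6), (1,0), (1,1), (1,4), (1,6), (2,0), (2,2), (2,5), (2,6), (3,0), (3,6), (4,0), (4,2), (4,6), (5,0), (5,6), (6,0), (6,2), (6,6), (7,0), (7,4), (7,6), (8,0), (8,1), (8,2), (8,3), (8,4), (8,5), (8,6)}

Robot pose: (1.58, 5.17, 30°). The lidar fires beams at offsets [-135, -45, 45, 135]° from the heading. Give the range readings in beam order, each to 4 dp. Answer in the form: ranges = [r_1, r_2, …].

ranges = [0.1760, 0.4348, 0.8593, 0.6005]

beam 1: φ=-135°, α=255°
  direction (-0.2588, -0.9659); cell (1,5); t to first gridline: x 2.2409, y 0.1760 (then +3.8637 / +1.0353)
    (1,4) via y @ 0.1760  # hit
  → r_1 = 0.1760
beam 2: φ=-45°, α=345°
  direction (0.9659, -0.2588); cell (1,5); t to first gridline: x 0.4348, y 0.6568 (then +1.0353 / +3.8637)
    (2,5) via x @ 0.4348  # hit
  → r_2 = 0.4348
beam 3: φ=45°, α=75°
  direction (0.2588, 0.9659); cell (1,5); t to first gridline: x 1.6228, y 0.8593 (then +3.8637 / +1.0353)
    (1,6) via y @ 0.8593  # hit
  → r_3 = 0.8593
beam 4: φ=135°, α=165°
  direction (-0.9659, 0.2588); cell (1,5); t to first gridline: x 0.6005, y 3.2069 (then +1.0353 / +3.8637)
    (0,5) via x @ 0.6005  # hit
  → r_4 = 0.6005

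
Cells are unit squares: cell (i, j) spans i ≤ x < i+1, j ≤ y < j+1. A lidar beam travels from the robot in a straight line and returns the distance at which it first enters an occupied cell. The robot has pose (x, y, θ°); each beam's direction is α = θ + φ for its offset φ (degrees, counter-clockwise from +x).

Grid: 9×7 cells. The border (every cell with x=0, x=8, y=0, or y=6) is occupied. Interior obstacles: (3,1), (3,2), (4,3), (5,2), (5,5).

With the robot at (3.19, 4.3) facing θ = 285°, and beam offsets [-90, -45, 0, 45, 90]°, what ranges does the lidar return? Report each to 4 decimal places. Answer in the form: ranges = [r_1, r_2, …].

beam 1: φ=-90°, α=195°
  direction (-0.9659, -0.2588); cell (3,4); t to first gridline: x 0.1967, y 1.1591 (then +1.0353 / +3.8637)
    (2,4) via x @ 0.1967
    (2,3) via y @ 1.1591
    (1,3) via x @ 1.2320
    (0,3) via x @ 2.2673  # hit
  → r_1 = 2.2673
beam 2: φ=-45°, α=240°
  direction (-0.5000, -0.8660); cell (3,4); t to first gridline: x 0.3800, y 0.3464 (then +2.0000 / +1.1547)
    (3,3) via y @ 0.3464
    (2,3) via x @ 0.3800
    (2,2) via y @ 1.5011
    (1,2) via x @ 2.3800
    (1,1) via y @ 2.6558
    (1,0) via y @ 3.8105  # hit
  → r_2 = 3.8105
beam 3: φ=0°, α=285°
  direction (0.2588, -0.9659); cell (3,4); t to first gridline: x 3.1296, y 0.3106 (then +3.8637 / +1.0353)
    (3,3) via y @ 0.3106
    (3,2) via y @ 1.3459  # hit
  → r_3 = 1.3459
beam 4: φ=45°, α=330°
  direction (0.8660, -0.5000); cell (3,4); t to first gridline: x 0.9353, y 0.6000 (then +1.1547 / +2.0000)
    (3,3) via y @ 0.6000
    (4,3) via x @ 0.9353  # hit
  → r_4 = 0.9353
beam 5: φ=90°, α=15°
  direction (0.9659, 0.2588); cell (3,4); t to first gridline: x 0.8386, y 2.7046 (then +1.0353 / +3.8637)
    (4,4) via x @ 0.8386
    (5,4) via x @ 1.8738
    (5,5) via y @ 2.7046  # hit
  → r_5 = 2.7046

ranges = [2.2673, 3.8105, 1.3459, 0.9353, 2.7046]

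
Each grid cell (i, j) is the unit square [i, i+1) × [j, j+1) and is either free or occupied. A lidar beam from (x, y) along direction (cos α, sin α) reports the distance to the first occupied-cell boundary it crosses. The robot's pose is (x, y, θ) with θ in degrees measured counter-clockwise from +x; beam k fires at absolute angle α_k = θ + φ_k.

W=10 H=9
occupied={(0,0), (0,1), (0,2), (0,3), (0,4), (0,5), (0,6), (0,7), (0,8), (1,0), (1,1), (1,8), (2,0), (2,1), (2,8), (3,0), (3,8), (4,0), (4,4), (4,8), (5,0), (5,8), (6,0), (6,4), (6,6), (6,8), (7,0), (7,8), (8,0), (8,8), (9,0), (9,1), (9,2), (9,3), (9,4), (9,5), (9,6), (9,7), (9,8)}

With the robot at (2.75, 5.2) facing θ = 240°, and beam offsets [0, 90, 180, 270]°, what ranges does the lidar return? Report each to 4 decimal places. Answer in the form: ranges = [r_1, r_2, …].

ranges = [3.5000, 1.4434, 3.2332, 2.0207]

beam 1: φ=0°, α=240°
  cosα=-0.5000 sinα=-0.8660 | (2,5) | tMaxX 1.5000 tMaxY 0.2309 | tΔX 2.0000 tΔY 1.1547
    t=0.2309 [y] (2,4)
    t=1.3856 [y] (2,3)
    t=1.5000 [x] (1,3)
    t=2.5403 [y] (1,2)
    t=3.5000 [x] (0,2) — stop
  → r_1 = 3.5000
beam 2: φ=90°, α=330°
  cosα=0.8660 sinα=-0.5000 | (2,5) | tMaxX 0.2887 tMaxY 0.4000 | tΔX 1.1547 tΔY 2.0000
    t=0.2887 [x] (3,5)
    t=0.4000 [y] (3,4)
    t=1.4434 [x] (4,4) — stop
  → r_2 = 1.4434
beam 3: φ=180°, α=60°
  cosα=0.5000 sinα=0.8660 | (2,5) | tMaxX 0.5000 tMaxY 0.9238 | tΔX 2.0000 tΔY 1.1547
    t=0.5000 [x] (3,5)
    t=0.9238 [y] (3,6)
    t=2.0785 [y] (3,7)
    t=2.5000 [x] (4,7)
    t=3.2332 [y] (4,8) — stop
  → r_3 = 3.2332
beam 4: φ=270°, α=150°
  cosα=-0.8660 sinα=0.5000 | (2,5) | tMaxX 0.8660 tMaxY 1.6000 | tΔX 1.1547 tΔY 2.0000
    t=0.8660 [x] (1,5)
    t=1.6000 [y] (1,6)
    t=2.0207 [x] (0,6) — stop
  → r_4 = 2.0207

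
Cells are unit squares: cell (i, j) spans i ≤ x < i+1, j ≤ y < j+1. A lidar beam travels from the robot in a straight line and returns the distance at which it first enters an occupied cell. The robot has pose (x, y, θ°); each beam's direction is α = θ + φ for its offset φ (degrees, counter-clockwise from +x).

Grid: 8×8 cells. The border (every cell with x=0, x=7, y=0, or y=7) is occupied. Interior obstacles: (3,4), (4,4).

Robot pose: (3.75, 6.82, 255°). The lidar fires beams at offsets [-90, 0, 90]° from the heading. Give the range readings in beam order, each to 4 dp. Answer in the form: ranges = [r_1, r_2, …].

beam 1: φ=-90°, α=165°
  dir = (cos 165°, sin 165°) = (-0.9659, 0.2588); from cell (3,6)
  next x-line at t=0.7765, next y-line at t=0.6955; Δt_x=1.0353, Δt_y=3.8637
    y: enter (3,7) at t=0.6955 ← occupied
  → r_1 = 0.6955
beam 2: φ=0°, α=255°
  dir = (cos 255°, sin 255°) = (-0.2588, -0.9659); from cell (3,6)
  next x-line at t=2.8978, next y-line at t=0.8489; Δt_x=3.8637, Δt_y=1.0353
    y: enter (3,5) at t=0.8489
    y: enter (3,4) at t=1.8842 ← occupied
  → r_2 = 1.8842
beam 3: φ=90°, α=345°
  dir = (cos 345°, sin 345°) = (0.9659, -0.2588); from cell (3,6)
  next x-line at t=0.2588, next y-line at t=3.1682; Δt_x=1.0353, Δt_y=3.8637
    x: enter (4,6) at t=0.2588
    x: enter (5,6) at t=1.2941
    x: enter (6,6) at t=2.3294
    y: enter (6,5) at t=3.1682
    x: enter (7,5) at t=3.3646 ← occupied
  → r_3 = 3.3646

ranges = [0.6955, 1.8842, 3.3646]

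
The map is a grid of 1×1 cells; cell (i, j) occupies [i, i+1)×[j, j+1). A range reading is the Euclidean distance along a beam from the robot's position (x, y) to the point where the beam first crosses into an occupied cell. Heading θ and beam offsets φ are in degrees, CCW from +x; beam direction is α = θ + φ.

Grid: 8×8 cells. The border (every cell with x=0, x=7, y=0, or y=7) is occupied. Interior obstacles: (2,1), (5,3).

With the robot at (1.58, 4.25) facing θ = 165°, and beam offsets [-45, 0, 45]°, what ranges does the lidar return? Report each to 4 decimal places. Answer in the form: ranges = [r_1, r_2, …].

beam 1: φ=-45°, α=120°
  cosα=-0.5000 sinα=0.8660 | (1,4) | tMaxX 1.1600 tMaxY 0.8660 | tΔX 2.0000 tΔY 1.1547
    t=0.8660 [y] (1,5)
    t=1.1600 [x] (0,5) — stop
  → r_1 = 1.1600
beam 2: φ=0°, α=165°
  cosα=-0.9659 sinα=0.2588 | (1,4) | tMaxX 0.6005 tMaxY 2.8978 | tΔX 1.0353 tΔY 3.8637
    t=0.6005 [x] (0,4) — stop
  → r_2 = 0.6005
beam 3: φ=45°, α=210°
  cosα=-0.8660 sinα=-0.5000 | (1,4) | tMaxX 0.6697 tMaxY 0.5000 | tΔX 1.1547 tΔY 2.0000
    t=0.5000 [y] (1,3)
    t=0.6697 [x] (0,3) — stop
  → r_3 = 0.6697

ranges = [1.1600, 0.6005, 0.6697]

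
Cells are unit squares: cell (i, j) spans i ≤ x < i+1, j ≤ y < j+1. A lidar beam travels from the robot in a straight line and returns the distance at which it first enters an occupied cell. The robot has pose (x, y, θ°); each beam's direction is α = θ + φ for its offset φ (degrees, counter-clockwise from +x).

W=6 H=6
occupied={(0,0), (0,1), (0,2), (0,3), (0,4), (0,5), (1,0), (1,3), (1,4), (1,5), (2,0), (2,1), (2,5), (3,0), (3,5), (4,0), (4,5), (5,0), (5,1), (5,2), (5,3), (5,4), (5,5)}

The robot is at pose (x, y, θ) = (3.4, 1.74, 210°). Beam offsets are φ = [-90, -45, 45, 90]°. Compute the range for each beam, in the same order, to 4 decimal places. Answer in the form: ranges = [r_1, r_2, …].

beam 1: φ=-90°, α=120°
  dir = (cos 120°, sin 120°) = (-0.5000, 0.8660); from cell (3,1)
  next x-line at t=0.8000, next y-line at t=0.3002; Δt_x=2.0000, Δt_y=1.1547
    y: enter (3,2) at t=0.3002
    x: enter (2,2) at t=0.8000
    y: enter (2,3) at t=1.4549
    y: enter (2,4) at t=2.6096
    x: enter (1,4) at t=2.8000 ← occupied
  → r_1 = 2.8000
beam 2: φ=-45°, α=165°
  dir = (cos 165°, sin 165°) = (-0.9659, 0.2588); from cell (3,1)
  next x-line at t=0.4141, next y-line at t=1.0046; Δt_x=1.0353, Δt_y=3.8637
    x: enter (2,1) at t=0.4141 ← occupied
  → r_2 = 0.4141
beam 3: φ=45°, α=255°
  dir = (cos 255°, sin 255°) = (-0.2588, -0.9659); from cell (3,1)
  next x-line at t=1.5455, next y-line at t=0.7661; Δt_x=3.8637, Δt_y=1.0353
    y: enter (3,0) at t=0.7661 ← occupied
  → r_3 = 0.7661
beam 4: φ=90°, α=300°
  dir = (cos 300°, sin 300°) = (0.5000, -0.8660); from cell (3,1)
  next x-line at t=1.2000, next y-line at t=0.8545; Δt_x=2.0000, Δt_y=1.1547
    y: enter (3,0) at t=0.8545 ← occupied
  → r_4 = 0.8545

ranges = [2.8000, 0.4141, 0.7661, 0.8545]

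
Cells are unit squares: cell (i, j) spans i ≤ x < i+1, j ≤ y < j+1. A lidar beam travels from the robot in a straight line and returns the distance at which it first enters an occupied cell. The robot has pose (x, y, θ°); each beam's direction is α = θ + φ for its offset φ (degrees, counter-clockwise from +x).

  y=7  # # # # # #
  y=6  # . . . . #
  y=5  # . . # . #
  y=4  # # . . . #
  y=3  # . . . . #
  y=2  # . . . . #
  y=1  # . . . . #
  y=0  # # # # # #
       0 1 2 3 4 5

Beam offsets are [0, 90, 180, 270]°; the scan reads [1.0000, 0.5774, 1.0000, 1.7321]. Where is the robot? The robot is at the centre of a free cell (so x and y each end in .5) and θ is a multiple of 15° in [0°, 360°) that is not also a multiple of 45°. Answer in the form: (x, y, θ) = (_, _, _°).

(x, y, θ) = (2.5, 6.5, 330°)

Candidates: 22 free-cell centres × 16 headings = 352 poses. Raycast each; keep the one whose scan matches to 4 dp.
  (3.5, 2.5, 30°): beam 1 = 1.7321 ≠ 1.0000 ✗
  (1.5, 5.5, 210°): beam 1 = 0.5774 ≠ 1.0000 ✗
  (1.5, 1.5, 15°): beam 1 = 3.6235 ≠ 1.0000 ✗
  …
  (2.5, 6.5, 330°): r_1=1.0000, r_2=0.5774, r_3=1.0000, r_4=1.7321 — all match ✓
Only this pose fits every beam.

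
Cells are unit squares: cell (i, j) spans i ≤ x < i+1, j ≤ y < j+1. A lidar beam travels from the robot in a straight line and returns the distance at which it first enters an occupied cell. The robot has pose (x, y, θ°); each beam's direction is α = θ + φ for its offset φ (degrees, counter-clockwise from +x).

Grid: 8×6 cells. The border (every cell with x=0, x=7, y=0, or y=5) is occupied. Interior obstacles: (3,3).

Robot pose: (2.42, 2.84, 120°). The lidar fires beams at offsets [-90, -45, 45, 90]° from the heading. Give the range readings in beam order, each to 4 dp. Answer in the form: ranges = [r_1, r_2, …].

beam 1: φ=-90°, α=30°
  direction (0.8660, 0.5000); cell (2,2); t to first gridline: x 0.6697, y 0.3200 (then +1.1547 / +2.0000)
    (2,3) via y @ 0.3200
    (3,3) via x @ 0.6697  # hit
  → r_1 = 0.6697
beam 2: φ=-45°, α=75°
  direction (0.2588, 0.9659); cell (2,2); t to first gridline: x 2.2409, y 0.1656 (then +3.8637 / +1.0353)
    (2,3) via y @ 0.1656
    (2,4) via y @ 1.2009
    (2,5) via y @ 2.2362  # hit
  → r_2 = 2.2362
beam 3: φ=45°, α=165°
  direction (-0.9659, 0.2588); cell (2,2); t to first gridline: x 0.4348, y 0.6182 (then +1.0353 / +3.8637)
    (1,2) via x @ 0.4348
    (1,3) via y @ 0.6182
    (0,3) via x @ 1.4701  # hit
  → r_3 = 1.4701
beam 4: φ=90°, α=210°
  direction (-0.8660, -0.5000); cell (2,2); t to first gridline: x 0.4850, y 1.6800 (then +1.1547 / +2.0000)
    (1,2) via x @ 0.4850
    (0,2) via x @ 1.6397  # hit
  → r_4 = 1.6397

ranges = [0.6697, 2.2362, 1.4701, 1.6397]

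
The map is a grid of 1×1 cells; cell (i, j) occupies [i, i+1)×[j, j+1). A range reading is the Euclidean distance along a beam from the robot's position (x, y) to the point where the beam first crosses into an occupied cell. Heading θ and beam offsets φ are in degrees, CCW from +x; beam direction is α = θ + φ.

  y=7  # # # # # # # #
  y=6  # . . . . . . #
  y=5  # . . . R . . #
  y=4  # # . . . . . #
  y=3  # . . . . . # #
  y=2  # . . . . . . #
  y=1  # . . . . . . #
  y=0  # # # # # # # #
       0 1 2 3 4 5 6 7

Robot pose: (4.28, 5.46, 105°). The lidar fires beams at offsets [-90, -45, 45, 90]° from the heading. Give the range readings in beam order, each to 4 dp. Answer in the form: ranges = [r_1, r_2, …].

beam 1: φ=-90°, α=15°
  d=(0.9659,0.2588)  start (4,5)  tX=0.7454 tY=2.0864  stride 1/|dx|=1.0353 1/|dy|=3.8637
    cross x-line → (5,5), t=0.7454
    cross x-line → (6,5), t=1.7807
    cross y-line → (6,6), t=2.0864
    cross x-line → (7,6), t=2.8160 (wall)
  → r_1 = 2.8160
beam 2: φ=-45°, α=60°
  d=(0.5000,0.8660)  start (4,5)  tX=1.4400 tY=0.6235  stride 1/|dx|=2.0000 1/|dy|=1.1547
    cross y-line → (4,6), t=0.6235
    cross x-line → (5,6), t=1.4400
    cross y-line → (5,7), t=1.7782 (wall)
  → r_2 = 1.7782
beam 3: φ=45°, α=150°
  d=(-0.8660,0.5000)  start (4,5)  tX=0.3233 tY=1.0800  stride 1/|dx|=1.1547 1/|dy|=2.0000
    cross x-line → (3,5), t=0.3233
    cross y-line → (3,6), t=1.0800
    cross x-line → (2,6), t=1.4780
    cross x-line → (1,6), t=2.6327
    cross y-line → (1,7), t=3.0800 (wall)
  → r_3 = 3.0800
beam 4: φ=90°, α=195°
  d=(-0.9659,-0.2588)  start (4,5)  tX=0.2899 tY=1.7773  stride 1/|dx|=1.0353 1/|dy|=3.8637
    cross x-line → (3,5), t=0.2899
    cross x-line → (2,5), t=1.3252
    cross y-line → (2,4), t=1.7773
    cross x-line → (1,4), t=2.3604 (wall)
  → r_4 = 2.3604

ranges = [2.8160, 1.7782, 3.0800, 2.3604]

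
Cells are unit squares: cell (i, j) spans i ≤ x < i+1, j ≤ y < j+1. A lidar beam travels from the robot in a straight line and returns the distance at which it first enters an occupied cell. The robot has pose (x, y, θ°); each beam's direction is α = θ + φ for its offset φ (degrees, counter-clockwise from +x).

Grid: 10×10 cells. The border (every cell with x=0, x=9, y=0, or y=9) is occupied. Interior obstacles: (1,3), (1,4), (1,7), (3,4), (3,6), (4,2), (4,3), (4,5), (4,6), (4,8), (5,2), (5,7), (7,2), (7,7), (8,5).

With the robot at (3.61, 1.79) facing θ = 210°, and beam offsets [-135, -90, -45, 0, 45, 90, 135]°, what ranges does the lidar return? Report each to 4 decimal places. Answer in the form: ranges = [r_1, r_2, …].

beam 1: φ=-135°, α=75°
  cosα=0.2588 sinα=0.9659 | (3,1) | tMaxX 1.5068 tMaxY 0.2174 | tΔX 3.8637 tΔY 1.0353
    t=0.2174 [y] (3,2)
    t=1.2527 [y] (3,3)
    t=1.5068 [x] (4,3) — stop
  → r_1 = 1.5068
beam 2: φ=-90°, α=120°
  cosα=-0.5000 sinα=0.8660 | (3,1) | tMaxX 1.2200 tMaxY 0.2425 | tΔX 2.0000 tΔY 1.1547
    t=0.2425 [y] (3,2)
    t=1.2200 [x] (2,2)
    t=1.3972 [y] (2,3)
    t=2.5519 [y] (2,4)
    t=3.2200 [x] (1,4) — stop
  → r_2 = 3.2200
beam 3: φ=-45°, α=165°
  cosα=-0.9659 sinα=0.2588 | (3,1) | tMaxX 0.6315 tMaxY 0.8114 | tΔX 1.0353 tΔY 3.8637
    t=0.6315 [x] (2,1)
    t=0.8114 [y] (2,2)
    t=1.6668 [x] (1,2)
    t=2.7021 [x] (0,2) — stop
  → r_3 = 2.7021
beam 4: φ=0°, α=210°
  cosα=-0.8660 sinα=-0.5000 | (3,1) | tMaxX 0.7044 tMaxY 1.5800 | tΔX 1.1547 tΔY 2.0000
    t=0.7044 [x] (2,1)
    t=1.5800 [y] (2,0) — stop
  → r_4 = 1.5800
beam 5: φ=45°, α=255°
  cosα=-0.2588 sinα=-0.9659 | (3,1) | tMaxX 2.3569 tMaxY 0.8179 | tΔX 3.8637 tΔY 1.0353
    t=0.8179 [y] (3,0) — stop
  → r_5 = 0.8179
beam 6: φ=90°, α=300°
  cosα=0.5000 sinα=-0.8660 | (3,1) | tMaxX 0.7800 tMaxY 0.9122 | tΔX 2.0000 tΔY 1.1547
    t=0.7800 [x] (4,1)
    t=0.9122 [y] (4,0) — stop
  → r_6 = 0.9122
beam 7: φ=135°, α=345°
  cosα=0.9659 sinα=-0.2588 | (3,1) | tMaxX 0.4038 tMaxY 3.0523 | tΔX 1.0353 tΔY 3.8637
    t=0.4038 [x] (4,1)
    t=1.4390 [x] (5,1)
    t=2.4743 [x] (6,1)
    t=3.0523 [y] (6,0) — stop
  → r_7 = 3.0523

ranges = [1.5068, 3.2200, 2.7021, 1.5800, 0.8179, 0.9122, 3.0523]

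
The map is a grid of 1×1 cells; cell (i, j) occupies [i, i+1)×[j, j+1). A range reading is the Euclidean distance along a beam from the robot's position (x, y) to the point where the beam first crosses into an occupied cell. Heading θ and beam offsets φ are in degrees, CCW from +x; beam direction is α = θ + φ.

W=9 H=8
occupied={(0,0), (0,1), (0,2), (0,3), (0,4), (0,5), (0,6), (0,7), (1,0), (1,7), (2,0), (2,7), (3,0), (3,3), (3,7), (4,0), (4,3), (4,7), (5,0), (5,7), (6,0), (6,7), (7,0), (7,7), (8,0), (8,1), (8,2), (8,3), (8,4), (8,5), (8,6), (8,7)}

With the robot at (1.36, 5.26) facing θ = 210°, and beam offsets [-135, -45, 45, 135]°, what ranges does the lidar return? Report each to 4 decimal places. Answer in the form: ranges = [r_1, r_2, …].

beam 1: φ=-135°, α=75°
  cosα=0.2588 sinα=0.9659 | (1,5) | tMaxX 2.4728 tMaxY 0.7661 | tΔX 3.8637 tΔY 1.0353
    t=0.7661 [y] (1,6)
    t=1.8014 [y] (1,7) — stop
  → r_1 = 1.8014
beam 2: φ=-45°, α=165°
  cosα=-0.9659 sinα=0.2588 | (1,5) | tMaxX 0.3727 tMaxY 2.8591 | tΔX 1.0353 tΔY 3.8637
    t=0.3727 [x] (0,5) — stop
  → r_2 = 0.3727
beam 3: φ=45°, α=255°
  cosα=-0.2588 sinα=-0.9659 | (1,5) | tMaxX 1.3909 tMaxY 0.2692 | tΔX 3.8637 tΔY 1.0353
    t=0.2692 [y] (1,4)
    t=1.3044 [y] (1,3)
    t=1.3909 [x] (0,3) — stop
  → r_3 = 1.3909
beam 4: φ=135°, α=345°
  cosα=0.9659 sinα=-0.2588 | (1,5) | tMaxX 0.6626 tMaxY 1.0046 | tΔX 1.0353 tΔY 3.8637
    t=0.6626 [x] (2,5)
    t=1.0046 [y] (2,4)
    t=1.6979 [x] (3,4)
    t=2.7331 [x] (4,4)
    t=3.7684 [x] (5,4)
    t=4.8037 [x] (6,4)
    t=4.8683 [y] (6,3)
    t=5.8390 [x] (7,3)
    t=6.8742 [x] (8,3) — stop
  → r_4 = 6.8742

ranges = [1.8014, 0.3727, 1.3909, 6.8742]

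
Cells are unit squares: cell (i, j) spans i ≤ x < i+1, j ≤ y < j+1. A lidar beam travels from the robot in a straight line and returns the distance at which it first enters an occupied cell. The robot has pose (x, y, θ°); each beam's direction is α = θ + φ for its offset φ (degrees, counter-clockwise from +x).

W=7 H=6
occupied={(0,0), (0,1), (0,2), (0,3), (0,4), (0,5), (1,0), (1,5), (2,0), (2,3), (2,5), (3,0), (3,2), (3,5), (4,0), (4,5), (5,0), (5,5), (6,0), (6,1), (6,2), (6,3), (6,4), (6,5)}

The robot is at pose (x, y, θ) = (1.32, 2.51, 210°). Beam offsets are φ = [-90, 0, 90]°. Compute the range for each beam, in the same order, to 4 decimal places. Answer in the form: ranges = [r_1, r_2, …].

beam 1: φ=-90°, α=120°
  d=(-0.5000,0.8660)  start (1,2)  tX=0.6400 tY=0.5658  stride 1/|dx|=2.0000 1/|dy|=1.1547
    cross y-line → (1,3), t=0.5658
    cross x-line → (0,3), t=0.6400 (wall)
  → r_1 = 0.6400
beam 2: φ=0°, α=210°
  d=(-0.8660,-0.5000)  start (1,2)  tX=0.3695 tY=1.0200  stride 1/|dx|=1.1547 1/|dy|=2.0000
    cross x-line → (0,2), t=0.3695 (wall)
  → r_2 = 0.3695
beam 3: φ=90°, α=300°
  d=(0.5000,-0.8660)  start (1,2)  tX=1.3600 tY=0.5889  stride 1/|dx|=2.0000 1/|dy|=1.1547
    cross y-line → (1,1), t=0.5889
    cross x-line → (2,1), t=1.3600
    cross y-line → (2,0), t=1.7436 (wall)
  → r_3 = 1.7436

ranges = [0.6400, 0.3695, 1.7436]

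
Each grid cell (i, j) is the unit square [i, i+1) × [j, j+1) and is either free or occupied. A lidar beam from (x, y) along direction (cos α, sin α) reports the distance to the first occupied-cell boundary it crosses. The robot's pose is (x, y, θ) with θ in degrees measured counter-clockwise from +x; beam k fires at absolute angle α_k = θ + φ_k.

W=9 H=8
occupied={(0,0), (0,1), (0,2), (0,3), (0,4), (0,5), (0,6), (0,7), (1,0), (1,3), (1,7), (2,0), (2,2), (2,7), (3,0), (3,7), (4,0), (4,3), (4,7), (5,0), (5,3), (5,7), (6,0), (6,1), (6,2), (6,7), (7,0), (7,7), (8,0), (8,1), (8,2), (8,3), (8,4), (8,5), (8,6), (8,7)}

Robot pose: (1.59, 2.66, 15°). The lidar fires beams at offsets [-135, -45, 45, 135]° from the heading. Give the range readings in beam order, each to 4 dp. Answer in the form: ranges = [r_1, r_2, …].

ranges = [1.1800, 0.4734, 0.3926, 0.6800]

beam 1: φ=-135°, α=240°
  cosα=-0.5000 sinα=-0.8660 | (1,2) | tMaxX 1.1800 tMaxY 0.7621 | tΔX 2.0000 tΔY 1.1547
    t=0.7621 [y] (1,1)
    t=1.1800 [x] (0,1) — stop
  → r_1 = 1.1800
beam 2: φ=-45°, α=330°
  cosα=0.8660 sinα=-0.5000 | (1,2) | tMaxX 0.4734 tMaxY 1.3200 | tΔX 1.1547 tΔY 2.0000
    t=0.4734 [x] (2,2) — stop
  → r_2 = 0.4734
beam 3: φ=45°, α=60°
  cosα=0.5000 sinα=0.8660 | (1,2) | tMaxX 0.8200 tMaxY 0.3926 | tΔX 2.0000 tΔY 1.1547
    t=0.3926 [y] (1,3) — stop
  → r_3 = 0.3926
beam 4: φ=135°, α=150°
  cosα=-0.8660 sinα=0.5000 | (1,2) | tMaxX 0.6813 tMaxY 0.6800 | tΔX 1.1547 tΔY 2.0000
    t=0.6800 [y] (1,3) — stop
  → r_4 = 0.6800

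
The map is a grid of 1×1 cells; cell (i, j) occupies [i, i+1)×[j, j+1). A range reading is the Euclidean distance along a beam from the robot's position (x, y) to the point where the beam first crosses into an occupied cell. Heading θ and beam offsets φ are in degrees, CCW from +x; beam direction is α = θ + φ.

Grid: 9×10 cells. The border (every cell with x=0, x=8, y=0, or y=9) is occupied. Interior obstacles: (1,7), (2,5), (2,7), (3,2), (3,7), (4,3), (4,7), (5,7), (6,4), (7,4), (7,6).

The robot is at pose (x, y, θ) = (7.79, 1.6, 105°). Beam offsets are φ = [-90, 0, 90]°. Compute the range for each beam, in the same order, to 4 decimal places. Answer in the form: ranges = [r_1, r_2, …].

ranges = [0.2174, 2.4847, 2.3182]

beam 1: φ=-90°, α=15°
  direction (0.9659, 0.2588); cell (7,1); t to first gridline: x 0.2174, y 1.5455 (then +1.0353 / +3.8637)
    (8,1) via x @ 0.2174  # hit
  → r_1 = 0.2174
beam 2: φ=0°, α=105°
  direction (-0.2588, 0.9659); cell (7,1); t to first gridline: x 3.0523, y 0.4141 (then +3.8637 / +1.0353)
    (7,2) via y @ 0.4141
    (7,3) via y @ 1.4494
    (7,4) via y @ 2.4847  # hit
  → r_2 = 2.4847
beam 3: φ=90°, α=195°
  direction (-0.9659, -0.2588); cell (7,1); t to first gridline: x 0.8179, y 2.3182 (then +1.0353 / +3.8637)
    (6,1) via x @ 0.8179
    (5,1) via x @ 1.8531
    (5,0) via y @ 2.3182  # hit
  → r_3 = 2.3182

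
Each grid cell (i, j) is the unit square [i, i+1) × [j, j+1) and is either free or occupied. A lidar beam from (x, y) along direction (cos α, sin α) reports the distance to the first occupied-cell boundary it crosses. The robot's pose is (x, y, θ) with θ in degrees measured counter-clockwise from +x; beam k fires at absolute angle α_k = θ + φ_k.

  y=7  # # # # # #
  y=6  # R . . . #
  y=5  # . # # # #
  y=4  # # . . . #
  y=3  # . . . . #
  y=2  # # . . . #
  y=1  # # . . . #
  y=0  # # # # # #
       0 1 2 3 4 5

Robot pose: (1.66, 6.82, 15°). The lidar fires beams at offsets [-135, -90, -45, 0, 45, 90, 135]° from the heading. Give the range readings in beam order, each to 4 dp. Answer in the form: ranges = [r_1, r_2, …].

beam 1: φ=-135°, α=240°
  dir = (cos 240°, sin 240°) = (-0.5000, -0.8660); from cell (1,6)
  next x-line at t=1.3200, next y-line at t=0.9469; Δt_x=2.0000, Δt_y=1.1547
    y: enter (1,5) at t=0.9469
    x: enter (0,5) at t=1.3200 ← occupied
  → r_1 = 1.3200
beam 2: φ=-90°, α=285°
  dir = (cos 285°, sin 285°) = (0.2588, -0.9659); from cell (1,6)
  next x-line at t=1.3137, next y-line at t=0.8489; Δt_x=3.8637, Δt_y=1.0353
    y: enter (1,5) at t=0.8489
    x: enter (2,5) at t=1.3137 ← occupied
  → r_2 = 1.3137
beam 3: φ=-45°, α=330°
  dir = (cos 330°, sin 330°) = (0.8660, -0.5000); from cell (1,6)
  next x-line at t=0.3926, next y-line at t=1.6400; Δt_x=1.1547, Δt_y=2.0000
    x: enter (2,6) at t=0.3926
    x: enter (3,6) at t=1.5473
    y: enter (3,5) at t=1.6400 ← occupied
  → r_3 = 1.6400
beam 4: φ=0°, α=15°
  dir = (cos 15°, sin 15°) = (0.9659, 0.2588); from cell (1,6)
  next x-line at t=0.3520, next y-line at t=0.6955; Δt_x=1.0353, Δt_y=3.8637
    x: enter (2,6) at t=0.3520
    y: enter (2,7) at t=0.6955 ← occupied
  → r_4 = 0.6955
beam 5: φ=45°, α=60°
  dir = (cos 60°, sin 60°) = (0.5000, 0.8660); from cell (1,6)
  next x-line at t=0.6800, next y-line at t=0.2078; Δt_x=2.0000, Δt_y=1.1547
    y: enter (1,7) at t=0.2078 ← occupied
  → r_5 = 0.2078
beam 6: φ=90°, α=105°
  dir = (cos 105°, sin 105°) = (-0.2588, 0.9659); from cell (1,6)
  next x-line at t=2.5500, next y-line at t=0.1863; Δt_x=3.8637, Δt_y=1.0353
    y: enter (1,7) at t=0.1863 ← occupied
  → r_6 = 0.1863
beam 7: φ=135°, α=150°
  dir = (cos 150°, sin 150°) = (-0.8660, 0.5000); from cell (1,6)
  next x-line at t=0.7621, next y-line at t=0.3600; Δt_x=1.1547, Δt_y=2.0000
    y: enter (1,7) at t=0.3600 ← occupied
  → r_7 = 0.3600

ranges = [1.3200, 1.3137, 1.6400, 0.6955, 0.2078, 0.1863, 0.3600]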